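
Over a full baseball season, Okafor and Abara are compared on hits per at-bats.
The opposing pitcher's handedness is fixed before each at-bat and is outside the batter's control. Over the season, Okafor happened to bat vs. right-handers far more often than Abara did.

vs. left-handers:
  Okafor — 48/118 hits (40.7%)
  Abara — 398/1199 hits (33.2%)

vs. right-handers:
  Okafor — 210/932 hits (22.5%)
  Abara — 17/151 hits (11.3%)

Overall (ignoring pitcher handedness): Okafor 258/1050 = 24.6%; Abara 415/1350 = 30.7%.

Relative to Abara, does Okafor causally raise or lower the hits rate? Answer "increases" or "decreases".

increases

Since pitcher handedness is a pre-existing factor (not a product of the player) and it affects the outcome on its own, it is a confounder. The stratified rates, not the pooled rate, identify the causal effect.
Within each level — vs. left-handers: 40.7% vs 33.2%; vs. right-handers: 22.5% vs 11.3% — Okafor is higher every time.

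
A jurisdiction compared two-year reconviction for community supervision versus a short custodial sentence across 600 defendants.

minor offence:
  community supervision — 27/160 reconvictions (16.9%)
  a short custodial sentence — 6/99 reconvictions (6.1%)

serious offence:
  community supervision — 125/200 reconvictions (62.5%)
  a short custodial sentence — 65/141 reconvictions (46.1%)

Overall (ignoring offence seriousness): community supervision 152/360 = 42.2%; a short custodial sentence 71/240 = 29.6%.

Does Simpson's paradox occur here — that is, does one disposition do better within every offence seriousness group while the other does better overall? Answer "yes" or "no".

Within each offence seriousness level (minor offence 16.9% vs 6.1%; serious offence 62.5% vs 46.1%), a short custodial sentence has the lower rate every time. Pooled: 42.2% vs 29.6% — a short custodial sentence has the lower rate overall. They agree.

no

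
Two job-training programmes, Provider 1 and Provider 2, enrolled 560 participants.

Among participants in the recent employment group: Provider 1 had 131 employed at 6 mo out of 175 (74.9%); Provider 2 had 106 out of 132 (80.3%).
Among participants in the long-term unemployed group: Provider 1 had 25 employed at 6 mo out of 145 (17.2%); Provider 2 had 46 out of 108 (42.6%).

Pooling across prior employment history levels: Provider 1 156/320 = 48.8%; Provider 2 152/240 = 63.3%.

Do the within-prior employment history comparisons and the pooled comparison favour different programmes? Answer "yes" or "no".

no

Within each prior employment history level (recent employment 74.9% vs 80.3%; long-term unemployed 17.2% vs 42.6%), Provider 2 has the higher rate every time. Pooled: 48.8% vs 63.3% — Provider 2 has the higher rate overall. They agree.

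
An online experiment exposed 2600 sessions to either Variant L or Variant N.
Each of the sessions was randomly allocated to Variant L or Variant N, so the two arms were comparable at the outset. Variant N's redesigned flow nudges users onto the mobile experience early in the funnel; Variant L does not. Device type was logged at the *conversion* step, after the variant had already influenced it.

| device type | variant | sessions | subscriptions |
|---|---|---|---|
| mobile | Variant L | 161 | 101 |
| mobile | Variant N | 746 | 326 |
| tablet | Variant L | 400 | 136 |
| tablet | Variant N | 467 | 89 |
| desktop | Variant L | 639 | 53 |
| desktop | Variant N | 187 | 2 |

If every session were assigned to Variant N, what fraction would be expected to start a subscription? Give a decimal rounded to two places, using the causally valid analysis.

Variant L is higher inside every device type stratum but Variant N is higher in aggregate. Whether to stratify depends on how device type relates to the variant.
The distribution of device type is itself part of what the variant does — it is an intermediate outcome. Holding it fixed would remove that part of the effect; the total effect is the pooled difference.
So P(outcome | do(Variant N)) is just the pooled rate for Variant N: 417/1400 = 0.298.

0.30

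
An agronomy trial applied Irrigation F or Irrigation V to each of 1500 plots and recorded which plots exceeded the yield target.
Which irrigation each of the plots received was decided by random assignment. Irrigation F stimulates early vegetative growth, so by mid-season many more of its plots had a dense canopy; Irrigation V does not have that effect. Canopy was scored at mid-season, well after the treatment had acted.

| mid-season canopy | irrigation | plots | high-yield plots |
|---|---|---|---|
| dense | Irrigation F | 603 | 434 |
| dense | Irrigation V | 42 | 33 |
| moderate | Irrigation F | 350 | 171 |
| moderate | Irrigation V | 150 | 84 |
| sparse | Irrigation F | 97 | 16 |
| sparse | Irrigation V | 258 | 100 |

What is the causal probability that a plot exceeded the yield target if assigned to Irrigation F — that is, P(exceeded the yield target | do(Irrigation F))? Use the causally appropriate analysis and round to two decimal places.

Stratifying would compare irrigations among plots the irrigations themselves sorted into mid-season canopy groups — a form of selection on an intermediate. The unconditioned pooled rates give the total causal effect.
So P(outcome | do(Irrigation F)) is just the pooled rate for Irrigation F: 621/1050 = 0.591.

0.59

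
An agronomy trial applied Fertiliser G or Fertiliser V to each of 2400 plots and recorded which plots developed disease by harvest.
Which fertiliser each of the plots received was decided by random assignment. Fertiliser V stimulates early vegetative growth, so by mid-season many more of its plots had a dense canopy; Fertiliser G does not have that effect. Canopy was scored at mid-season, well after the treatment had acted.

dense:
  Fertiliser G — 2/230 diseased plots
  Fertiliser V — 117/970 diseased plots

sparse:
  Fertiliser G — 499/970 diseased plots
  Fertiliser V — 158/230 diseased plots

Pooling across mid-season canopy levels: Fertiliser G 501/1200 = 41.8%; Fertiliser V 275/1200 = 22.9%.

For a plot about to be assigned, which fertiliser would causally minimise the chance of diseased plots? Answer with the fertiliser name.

Fertiliser V

The stratified and pooled comparisons disagree (Fertiliser G wins within each mid-season canopy; Fertiliser V wins overall), so the answer turns on the causal role of mid-season canopy.
Mid-season canopy is recorded after the fertiliser and is itself shifted by it — it sits on the causal path from fertiliser to outcome. Conditioning on a mediator would strip out part of the effect we want; the pooled comparison gives the total causal effect.
Pooled: Fertiliser G 41.8% vs Fertiliser V 22.9%; Fertiliser V is lower overall.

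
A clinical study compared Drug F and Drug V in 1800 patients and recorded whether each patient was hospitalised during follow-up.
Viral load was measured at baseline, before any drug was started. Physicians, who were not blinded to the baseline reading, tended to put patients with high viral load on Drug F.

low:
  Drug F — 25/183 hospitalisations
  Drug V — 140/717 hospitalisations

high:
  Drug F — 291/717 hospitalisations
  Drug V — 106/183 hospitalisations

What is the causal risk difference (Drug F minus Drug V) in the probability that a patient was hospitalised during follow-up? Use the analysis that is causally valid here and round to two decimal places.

The viral load-specific comparison favours Drug F throughout, but the pooled figures favour Drug V. The question is whether to condition on viral load.
Here viral load is a common cause — it drives both which drug a case falls under and the outcome. The crude comparison mixes populations; the stratum-specific rates are the causally relevant ones.
Adjusting over the population distribution of viral load: 0.500·(0.137−0.195) + 0.500·(0.406−0.579) = -0.116.

-0.12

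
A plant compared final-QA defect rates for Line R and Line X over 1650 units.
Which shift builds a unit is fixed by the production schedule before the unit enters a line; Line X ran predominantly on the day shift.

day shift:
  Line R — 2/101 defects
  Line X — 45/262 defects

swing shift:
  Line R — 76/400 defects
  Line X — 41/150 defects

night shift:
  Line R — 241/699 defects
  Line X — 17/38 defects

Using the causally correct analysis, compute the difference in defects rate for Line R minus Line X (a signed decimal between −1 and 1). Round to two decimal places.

-0.11

Since shift is a pre-existing factor (not a product of the line) and it affects the outcome on its own, it is a confounder. The stratified rates, not the pooled rate, identify the causal effect.
Adjusting over the population distribution of shift: 0.220·(0.020−0.172) + 0.333·(0.190−0.273) + 0.447·(0.345−0.447) = -0.107.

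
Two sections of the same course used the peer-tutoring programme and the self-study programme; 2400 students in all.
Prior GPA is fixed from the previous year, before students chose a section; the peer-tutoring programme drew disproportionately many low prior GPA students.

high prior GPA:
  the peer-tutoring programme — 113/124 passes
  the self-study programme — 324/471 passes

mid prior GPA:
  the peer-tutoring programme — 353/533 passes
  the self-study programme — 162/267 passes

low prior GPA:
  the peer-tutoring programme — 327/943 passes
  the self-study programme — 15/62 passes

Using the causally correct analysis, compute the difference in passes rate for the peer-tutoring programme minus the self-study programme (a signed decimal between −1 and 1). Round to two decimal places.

+0.12

The imbalance in prior GPA band arose from how students were allocated, not from anything the teaching method did; and prior GPA band independently affects the outcome. The pooled gap is confounded — condition on prior GPA band.
Adjusting over the population distribution of prior GPA band: 0.248·(0.911−0.688) + 0.333·(0.662−0.607) + 0.419·(0.347−0.242) = +0.118.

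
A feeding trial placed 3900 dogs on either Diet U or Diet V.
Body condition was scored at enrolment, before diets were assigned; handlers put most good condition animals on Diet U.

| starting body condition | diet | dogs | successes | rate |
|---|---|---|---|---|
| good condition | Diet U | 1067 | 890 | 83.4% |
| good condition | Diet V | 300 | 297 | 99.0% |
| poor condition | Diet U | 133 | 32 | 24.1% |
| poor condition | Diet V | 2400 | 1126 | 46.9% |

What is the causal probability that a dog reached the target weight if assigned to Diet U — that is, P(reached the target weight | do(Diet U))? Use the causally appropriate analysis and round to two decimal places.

0.45

The stratified and pooled comparisons disagree (Diet V wins within each starting body condition; Diet U wins overall), so the answer turns on the causal role of starting body condition.
Nothing the diet does changes starting body condition; the imbalance is an allocation artefact. With starting body condition also predicting the outcome, the pooled figure is confounded, and the within-stratum comparison is the causal one.
Standardising Diet U to the population starting body condition mix: 0.351·890/1067 + 0.649·32/133 = 0.449.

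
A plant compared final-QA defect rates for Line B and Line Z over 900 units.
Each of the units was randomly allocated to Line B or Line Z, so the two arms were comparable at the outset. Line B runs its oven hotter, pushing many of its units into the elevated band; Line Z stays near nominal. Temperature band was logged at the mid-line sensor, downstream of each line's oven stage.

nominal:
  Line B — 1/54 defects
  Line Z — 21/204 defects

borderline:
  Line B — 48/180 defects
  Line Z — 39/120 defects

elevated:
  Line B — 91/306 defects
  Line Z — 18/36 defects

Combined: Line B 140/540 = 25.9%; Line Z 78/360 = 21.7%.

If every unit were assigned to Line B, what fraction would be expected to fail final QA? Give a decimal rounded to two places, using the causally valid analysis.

The stratified and pooled comparisons disagree (Line B wins within each in-process temperature band; Line Z wins overall), so the answer turns on the causal role of in-process temperature band.
The distribution of in-process temperature band is itself part of what the line does — it is an intermediate outcome. Holding it fixed would remove that part of the effect; the total effect is the pooled difference.
So P(outcome | do(Line B)) is just the pooled rate for Line B: 140/540 = 0.259.

0.26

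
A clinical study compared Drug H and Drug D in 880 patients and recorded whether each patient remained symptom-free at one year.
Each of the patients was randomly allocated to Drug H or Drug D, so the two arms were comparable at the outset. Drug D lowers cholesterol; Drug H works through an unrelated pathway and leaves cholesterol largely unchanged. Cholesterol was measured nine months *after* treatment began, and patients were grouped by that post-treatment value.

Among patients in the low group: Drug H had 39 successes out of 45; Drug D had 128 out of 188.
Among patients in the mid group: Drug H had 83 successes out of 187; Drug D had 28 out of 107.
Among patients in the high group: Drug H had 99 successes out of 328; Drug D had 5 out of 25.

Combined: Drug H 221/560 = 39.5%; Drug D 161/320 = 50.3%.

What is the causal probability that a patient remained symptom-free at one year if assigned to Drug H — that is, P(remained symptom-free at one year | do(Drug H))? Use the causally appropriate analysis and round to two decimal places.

The distribution of cholesterol is itself part of what the drug does — it is an intermediate outcome. Holding it fixed would remove that part of the effect; the total effect is the pooled difference.
So P(outcome | do(Drug H)) is just the pooled rate for Drug H: 221/560 = 0.395.

0.39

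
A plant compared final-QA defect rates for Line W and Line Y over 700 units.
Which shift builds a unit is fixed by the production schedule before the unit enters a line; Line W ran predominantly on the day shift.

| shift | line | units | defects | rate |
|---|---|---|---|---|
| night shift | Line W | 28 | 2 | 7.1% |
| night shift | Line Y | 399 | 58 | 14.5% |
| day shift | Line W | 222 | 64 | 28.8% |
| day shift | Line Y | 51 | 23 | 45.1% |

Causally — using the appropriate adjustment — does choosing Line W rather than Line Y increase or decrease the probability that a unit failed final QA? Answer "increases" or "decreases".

Nothing the line does changes shift; the imbalance is an allocation artefact. With shift also predicting the outcome, the pooled figure is confounded, and the within-stratum comparison is the causal one.
Within each level — night shift: 7.1% vs 14.5%; day shift: 28.8% vs 45.1% — Line W is lower every time.

decreases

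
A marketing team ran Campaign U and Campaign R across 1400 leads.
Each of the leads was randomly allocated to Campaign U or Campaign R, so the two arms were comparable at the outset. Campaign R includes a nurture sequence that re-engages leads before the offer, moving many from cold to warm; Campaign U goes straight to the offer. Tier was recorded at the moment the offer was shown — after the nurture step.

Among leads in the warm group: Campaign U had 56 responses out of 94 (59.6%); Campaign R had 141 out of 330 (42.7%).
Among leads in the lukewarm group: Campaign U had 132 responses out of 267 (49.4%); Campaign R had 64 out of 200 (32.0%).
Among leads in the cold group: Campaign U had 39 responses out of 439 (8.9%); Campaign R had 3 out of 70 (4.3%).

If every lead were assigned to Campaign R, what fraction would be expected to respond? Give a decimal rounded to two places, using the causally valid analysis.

Within every engagement tier level Campaign U has the higher rate, yet pooled Campaign R does — Simpson's reversal.
Engagement tier is recorded after the campaign and is itself shifted by it — it sits on the causal path from campaign to outcome. Conditioning on a mediator would strip out part of the effect we want; the pooled comparison gives the total causal effect.
So P(outcome | do(Campaign R)) is just the pooled rate for Campaign R: 208/600 = 0.347.

0.35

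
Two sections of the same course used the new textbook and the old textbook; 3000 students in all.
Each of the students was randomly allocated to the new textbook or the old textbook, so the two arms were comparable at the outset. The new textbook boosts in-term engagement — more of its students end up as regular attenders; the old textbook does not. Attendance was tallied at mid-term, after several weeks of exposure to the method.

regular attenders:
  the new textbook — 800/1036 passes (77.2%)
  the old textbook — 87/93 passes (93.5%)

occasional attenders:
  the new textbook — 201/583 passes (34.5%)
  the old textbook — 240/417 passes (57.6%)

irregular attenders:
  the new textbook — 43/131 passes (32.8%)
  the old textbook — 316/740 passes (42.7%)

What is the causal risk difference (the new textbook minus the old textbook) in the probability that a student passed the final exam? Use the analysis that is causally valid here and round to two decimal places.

+0.08

the old textbook is higher inside every mid-term attendance stratum but the new textbook is higher in aggregate. Whether to stratify depends on how mid-term attendance relates to the teaching method.
Mid-term attendance is recorded after the teaching method and is itself shifted by it — it sits on the causal path from teaching method to outcome. Conditioning on a mediator would strip out part of the effect we want; the pooled comparison gives the total causal effect.
The causal difference is the pooled difference: 0.597 − 0.514 = +0.082.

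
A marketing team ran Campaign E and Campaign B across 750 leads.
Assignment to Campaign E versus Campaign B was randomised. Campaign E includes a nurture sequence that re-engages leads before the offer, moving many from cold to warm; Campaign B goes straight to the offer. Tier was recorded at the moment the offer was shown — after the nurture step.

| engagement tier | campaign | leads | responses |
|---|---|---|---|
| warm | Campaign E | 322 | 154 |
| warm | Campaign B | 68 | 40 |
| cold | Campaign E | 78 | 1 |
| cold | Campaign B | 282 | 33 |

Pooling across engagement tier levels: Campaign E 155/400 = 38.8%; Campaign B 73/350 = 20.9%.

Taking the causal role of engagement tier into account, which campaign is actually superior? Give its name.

Stratifying would compare campaigns among leads the campaigns themselves sorted into engagement tier groups — a form of selection on an intermediate. The unconditioned pooled rates give the total causal effect.
Pooled: Campaign E 38.8% vs Campaign B 20.9%; Campaign E is higher overall.

Campaign E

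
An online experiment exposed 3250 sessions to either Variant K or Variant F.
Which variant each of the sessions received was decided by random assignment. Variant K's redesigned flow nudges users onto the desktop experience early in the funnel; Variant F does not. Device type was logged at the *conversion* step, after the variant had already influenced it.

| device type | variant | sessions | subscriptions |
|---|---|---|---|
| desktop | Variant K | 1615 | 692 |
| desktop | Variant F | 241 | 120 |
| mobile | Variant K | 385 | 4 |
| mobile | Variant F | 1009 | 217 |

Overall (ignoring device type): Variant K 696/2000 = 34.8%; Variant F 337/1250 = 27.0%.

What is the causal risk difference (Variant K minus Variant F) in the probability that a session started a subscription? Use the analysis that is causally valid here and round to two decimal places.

Device type lies on the pathway variant → device type → outcome, so adjusting for it blocks the indirect effect. For the total causal effect of variant, use the unadjusted pooled rates.
The causal difference is the pooled difference: 0.348 − 0.270 = +0.078.

+0.08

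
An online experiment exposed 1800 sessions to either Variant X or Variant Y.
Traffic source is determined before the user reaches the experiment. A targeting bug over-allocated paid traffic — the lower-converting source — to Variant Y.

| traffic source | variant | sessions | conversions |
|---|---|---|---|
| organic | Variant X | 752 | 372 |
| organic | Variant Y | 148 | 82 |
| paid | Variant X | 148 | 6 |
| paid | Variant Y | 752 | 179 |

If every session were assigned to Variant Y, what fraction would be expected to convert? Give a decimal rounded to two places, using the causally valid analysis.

0.40

Traffic source is set before the variant has any effect — it is not caused by the variant — and it independently drives the outcome. That makes it a confounder, so the causal comparison is within traffic source levels.
Standardising Variant Y to the population traffic source mix: 0.500·82/148 + 0.500·179/752 = 0.396.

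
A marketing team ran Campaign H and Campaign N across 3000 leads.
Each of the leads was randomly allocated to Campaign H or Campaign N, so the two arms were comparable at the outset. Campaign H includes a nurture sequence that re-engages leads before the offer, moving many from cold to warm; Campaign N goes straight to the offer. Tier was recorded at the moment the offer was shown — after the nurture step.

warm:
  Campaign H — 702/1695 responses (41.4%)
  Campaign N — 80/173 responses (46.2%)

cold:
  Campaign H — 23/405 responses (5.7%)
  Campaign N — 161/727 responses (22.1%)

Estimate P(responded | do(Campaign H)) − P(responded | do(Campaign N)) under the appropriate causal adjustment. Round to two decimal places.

The distribution of engagement tier is itself part of what the campaign does — it is an intermediate outcome. Holding it fixed would remove that part of the effect; the total effect is the pooled difference.
The causal difference is the pooled difference: 0.345 − 0.268 = +0.077.

+0.08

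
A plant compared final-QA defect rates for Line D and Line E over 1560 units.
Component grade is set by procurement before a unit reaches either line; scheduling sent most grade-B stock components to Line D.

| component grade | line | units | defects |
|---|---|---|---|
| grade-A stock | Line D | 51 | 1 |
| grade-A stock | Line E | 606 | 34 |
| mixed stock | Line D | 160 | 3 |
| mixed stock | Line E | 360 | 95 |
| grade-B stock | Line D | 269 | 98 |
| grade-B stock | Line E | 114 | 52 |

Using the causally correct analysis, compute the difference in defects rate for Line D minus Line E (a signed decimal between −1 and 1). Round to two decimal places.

-0.12

Line D is lower inside every component grade stratum but Line E is lower in aggregate. Whether to stratify depends on how component grade relates to the line.
The imbalance in component grade arose from how units were allocated, not from anything the line did; and component grade independently affects the outcome. The pooled gap is confounded — condition on component grade.
Adjusting over the population distribution of component grade: 0.421·(0.020−0.056) + 0.333·(0.019−0.264) + 0.246·(0.364−0.456) = -0.120.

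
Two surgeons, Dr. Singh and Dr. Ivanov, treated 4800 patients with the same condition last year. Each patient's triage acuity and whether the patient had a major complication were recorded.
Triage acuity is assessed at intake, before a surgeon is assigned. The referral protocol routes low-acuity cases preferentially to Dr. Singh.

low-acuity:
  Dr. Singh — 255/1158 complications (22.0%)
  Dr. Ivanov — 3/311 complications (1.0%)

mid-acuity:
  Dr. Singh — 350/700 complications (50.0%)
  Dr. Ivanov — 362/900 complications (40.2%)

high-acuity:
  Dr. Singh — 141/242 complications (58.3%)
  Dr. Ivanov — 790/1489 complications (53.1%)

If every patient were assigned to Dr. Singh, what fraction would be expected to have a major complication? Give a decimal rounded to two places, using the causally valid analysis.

Nothing the surgeon does changes triage acuity; the imbalance is an allocation artefact. With triage acuity also predicting the outcome, the pooled figure is confounded, and the within-stratum comparison is the causal one.
Standardising Dr. Singh to the population triage acuity mix: 0.306·255/1158 + 0.333·350/700 + 0.361·141/242 = 0.444.

0.44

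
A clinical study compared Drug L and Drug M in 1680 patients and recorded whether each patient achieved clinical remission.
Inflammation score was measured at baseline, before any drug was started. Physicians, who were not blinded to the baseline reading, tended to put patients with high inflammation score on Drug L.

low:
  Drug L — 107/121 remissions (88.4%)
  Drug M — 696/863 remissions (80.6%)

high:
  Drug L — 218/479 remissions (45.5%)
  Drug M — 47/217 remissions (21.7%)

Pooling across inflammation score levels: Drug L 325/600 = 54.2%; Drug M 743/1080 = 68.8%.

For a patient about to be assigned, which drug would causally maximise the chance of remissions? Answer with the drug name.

Within every inflammation score level Drug L has the higher rate, yet pooled Drug M does — Simpson's reversal.
Inflammation score is set before the drug has any effect — it is not caused by the drug — and it independently drives the outcome. That makes it a confounder, so the causal comparison is within inflammation score levels.
Within each level — low: 88.4% vs 80.6%; high: 45.5% vs 21.7% — Drug L is higher every time.

Drug L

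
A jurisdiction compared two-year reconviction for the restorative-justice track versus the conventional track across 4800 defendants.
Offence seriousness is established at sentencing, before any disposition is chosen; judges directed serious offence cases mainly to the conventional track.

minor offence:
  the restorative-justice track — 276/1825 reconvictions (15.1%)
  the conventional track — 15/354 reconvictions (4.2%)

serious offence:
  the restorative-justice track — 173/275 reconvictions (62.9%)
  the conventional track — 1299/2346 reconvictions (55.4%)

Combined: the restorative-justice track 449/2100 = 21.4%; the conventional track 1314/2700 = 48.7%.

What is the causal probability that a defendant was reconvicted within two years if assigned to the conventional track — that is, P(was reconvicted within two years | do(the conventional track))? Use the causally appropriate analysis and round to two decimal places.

0.32

Within every offence seriousness level the conventional track has the lower rate, yet pooled the restorative-justice track does — Simpson's reversal.
Since offence seriousness is a pre-existing factor (not a product of the disposition) and it affects the outcome on its own, it is a confounder. The stratified rates, not the pooled rate, identify the causal effect.
Standardising the conventional track to the population offence seriousness mix: 0.454·15/354 + 0.546·1299/2346 = 0.322.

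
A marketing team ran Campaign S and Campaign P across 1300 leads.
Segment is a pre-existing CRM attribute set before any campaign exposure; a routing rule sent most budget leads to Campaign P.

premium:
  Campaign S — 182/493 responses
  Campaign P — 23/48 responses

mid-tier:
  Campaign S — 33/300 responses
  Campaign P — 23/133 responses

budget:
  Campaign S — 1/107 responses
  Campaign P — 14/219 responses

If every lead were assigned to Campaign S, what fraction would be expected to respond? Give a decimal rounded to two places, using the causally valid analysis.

0.19

Customer segment is set before the campaign has any effect — it is not caused by the campaign — and it independently drives the outcome. That makes it a confounder, so the causal comparison is within customer segment levels.
Standardising Campaign S to the population customer segment mix: 0.416·182/493 + 0.333·33/300 + 0.251·1/107 = 0.193.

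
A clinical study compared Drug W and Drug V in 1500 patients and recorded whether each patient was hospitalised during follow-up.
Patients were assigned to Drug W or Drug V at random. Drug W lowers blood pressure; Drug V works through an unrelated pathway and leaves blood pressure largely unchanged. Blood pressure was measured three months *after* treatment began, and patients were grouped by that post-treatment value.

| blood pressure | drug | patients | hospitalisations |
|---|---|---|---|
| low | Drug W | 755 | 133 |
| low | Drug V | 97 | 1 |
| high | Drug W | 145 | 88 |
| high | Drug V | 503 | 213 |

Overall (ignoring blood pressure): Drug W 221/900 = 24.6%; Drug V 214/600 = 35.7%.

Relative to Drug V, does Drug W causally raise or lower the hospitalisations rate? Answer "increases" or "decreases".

decreases

Blood pressure here is a post-treatment variable shaped by the drug; conditioning on it would introduce bias rather than remove it. The overall comparison is the causal one.
Pooled: Drug W 24.6% vs Drug V 35.7%; Drug W is lower overall.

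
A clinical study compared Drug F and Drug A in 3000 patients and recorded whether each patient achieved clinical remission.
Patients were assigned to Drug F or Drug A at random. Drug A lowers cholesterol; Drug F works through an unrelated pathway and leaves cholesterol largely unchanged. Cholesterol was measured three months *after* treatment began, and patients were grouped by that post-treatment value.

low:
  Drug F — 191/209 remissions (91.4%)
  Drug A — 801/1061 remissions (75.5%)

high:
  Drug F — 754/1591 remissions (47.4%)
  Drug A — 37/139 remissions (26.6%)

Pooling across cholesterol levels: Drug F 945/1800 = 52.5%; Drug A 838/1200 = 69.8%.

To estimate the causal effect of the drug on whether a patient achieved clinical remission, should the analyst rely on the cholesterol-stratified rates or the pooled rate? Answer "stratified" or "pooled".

Drug F is higher inside every cholesterol stratum but Drug A is higher in aggregate. Whether to stratify depends on how cholesterol relates to the drug.
Cholesterol here is a post-treatment variable shaped by the drug; conditioning on it would introduce bias rather than remove it. The overall comparison is the causal one.
Pooled: Drug F 52.5% vs Drug A 69.8%; Drug A is higher overall.

pooled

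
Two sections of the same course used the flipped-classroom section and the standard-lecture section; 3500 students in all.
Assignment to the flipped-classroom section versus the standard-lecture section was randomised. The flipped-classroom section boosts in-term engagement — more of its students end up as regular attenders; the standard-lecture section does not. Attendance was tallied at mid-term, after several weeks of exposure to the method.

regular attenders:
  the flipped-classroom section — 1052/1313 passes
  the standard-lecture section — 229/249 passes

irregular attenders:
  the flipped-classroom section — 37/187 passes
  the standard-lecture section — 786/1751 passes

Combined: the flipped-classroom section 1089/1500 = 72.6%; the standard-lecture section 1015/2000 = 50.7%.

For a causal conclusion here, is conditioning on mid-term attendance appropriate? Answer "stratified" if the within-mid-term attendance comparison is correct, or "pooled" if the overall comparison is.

pooled

Within every mid-term attendance level the standard-lecture section has the higher rate, yet pooled the flipped-classroom section does — Simpson's reversal.
Stratifying would compare teaching methods among students the teaching methods themselves sorted into mid-term attendance groups — a form of selection on an intermediate. The unconditioned pooled rates give the total causal effect.
Pooled: the flipped-classroom section 72.6% vs the standard-lecture section 50.7%; the flipped-classroom section is higher overall.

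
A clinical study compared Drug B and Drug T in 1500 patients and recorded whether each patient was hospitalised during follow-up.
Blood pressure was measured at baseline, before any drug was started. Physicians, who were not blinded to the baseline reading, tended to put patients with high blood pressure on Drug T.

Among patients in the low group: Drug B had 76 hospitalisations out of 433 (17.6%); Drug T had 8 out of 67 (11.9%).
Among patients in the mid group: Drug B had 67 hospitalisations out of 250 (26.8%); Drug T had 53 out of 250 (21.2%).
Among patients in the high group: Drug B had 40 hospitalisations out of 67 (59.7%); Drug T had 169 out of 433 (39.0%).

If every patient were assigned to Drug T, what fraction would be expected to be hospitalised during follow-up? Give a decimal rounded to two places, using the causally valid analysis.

0.24

Since blood pressure is a pre-existing factor (not a product of the drug) and it affects the outcome on its own, it is a confounder. The stratified rates, not the pooled rate, identify the causal effect.
Standardising Drug T to the population blood pressure mix: 0.333·8/67 + 0.333·53/250 + 0.333·169/433 = 0.241.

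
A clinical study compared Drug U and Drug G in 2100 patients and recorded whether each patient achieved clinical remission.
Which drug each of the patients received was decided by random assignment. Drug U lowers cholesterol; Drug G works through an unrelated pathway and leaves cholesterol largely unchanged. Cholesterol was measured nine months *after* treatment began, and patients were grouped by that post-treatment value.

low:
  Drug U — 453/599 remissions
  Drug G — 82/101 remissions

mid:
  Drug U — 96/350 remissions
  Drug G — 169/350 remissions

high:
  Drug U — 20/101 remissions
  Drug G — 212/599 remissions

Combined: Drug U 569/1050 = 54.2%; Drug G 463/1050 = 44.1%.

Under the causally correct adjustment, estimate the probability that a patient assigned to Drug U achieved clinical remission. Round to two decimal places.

0.54

The stratified and pooled comparisons disagree (Drug G wins within each cholesterol; Drug U wins overall), so the answer turns on the causal role of cholesterol.
Because the drug influences cholesterol, cholesterol is a post-treatment mediator, not a confounder. Stratifying on it would bias the estimate; the causal effect is the crude pooled difference.
So P(outcome | do(Drug U)) is just the pooled rate for Drug U: 569/1050 = 0.542.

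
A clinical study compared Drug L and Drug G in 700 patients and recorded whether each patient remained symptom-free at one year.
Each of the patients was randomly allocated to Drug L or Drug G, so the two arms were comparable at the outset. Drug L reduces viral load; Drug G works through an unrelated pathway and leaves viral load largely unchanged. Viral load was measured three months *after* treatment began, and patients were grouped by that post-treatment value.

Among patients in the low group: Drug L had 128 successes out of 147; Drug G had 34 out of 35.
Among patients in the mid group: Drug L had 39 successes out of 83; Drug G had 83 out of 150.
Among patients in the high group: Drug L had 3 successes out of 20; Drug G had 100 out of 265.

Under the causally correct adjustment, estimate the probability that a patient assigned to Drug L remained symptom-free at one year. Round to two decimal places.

0.68

Viral load lies on the pathway drug → viral load → outcome, so adjusting for it blocks the indirect effect. For the total causal effect of drug, use the unadjusted pooled rates.
So P(outcome | do(Drug L)) is just the pooled rate for Drug L: 170/250 = 0.680.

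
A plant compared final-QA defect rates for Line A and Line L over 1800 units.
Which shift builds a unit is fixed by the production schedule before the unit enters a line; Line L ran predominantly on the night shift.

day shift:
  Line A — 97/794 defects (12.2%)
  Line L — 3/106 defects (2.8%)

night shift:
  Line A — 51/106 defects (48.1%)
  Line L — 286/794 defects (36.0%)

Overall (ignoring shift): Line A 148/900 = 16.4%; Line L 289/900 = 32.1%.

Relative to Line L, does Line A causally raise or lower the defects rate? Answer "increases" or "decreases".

Shift satisfies the back-door criterion: it is not a descendant of the line, and it blocks the spurious path from line to outcome. Adjusting for it (i.e., using the within-shift rates) gives the causal effect.
Within each level — day shift: 12.2% vs 2.8%; night shift: 48.1% vs 36.0% — Line L is lower every time.

increases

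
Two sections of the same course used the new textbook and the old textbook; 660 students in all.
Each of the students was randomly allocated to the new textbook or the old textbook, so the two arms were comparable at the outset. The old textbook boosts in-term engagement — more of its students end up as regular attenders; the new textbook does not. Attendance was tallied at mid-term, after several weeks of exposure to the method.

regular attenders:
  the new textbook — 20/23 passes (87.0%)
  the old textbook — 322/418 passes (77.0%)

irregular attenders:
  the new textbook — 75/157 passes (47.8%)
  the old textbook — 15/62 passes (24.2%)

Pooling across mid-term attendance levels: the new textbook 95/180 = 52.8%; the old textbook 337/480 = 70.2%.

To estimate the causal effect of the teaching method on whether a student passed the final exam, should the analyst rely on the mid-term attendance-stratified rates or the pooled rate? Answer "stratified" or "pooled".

The stratified and pooled comparisons disagree (the new textbook wins within each mid-term attendance; the old textbook wins overall), so the answer turns on the causal role of mid-term attendance.
Because the teaching method influences mid-term attendance, mid-term attendance is a post-treatment mediator, not a confounder. Stratifying on it would bias the estimate; the causal effect is the crude pooled difference.
Pooled: the new textbook 52.8% vs the old textbook 70.2%; the old textbook is higher overall.

pooled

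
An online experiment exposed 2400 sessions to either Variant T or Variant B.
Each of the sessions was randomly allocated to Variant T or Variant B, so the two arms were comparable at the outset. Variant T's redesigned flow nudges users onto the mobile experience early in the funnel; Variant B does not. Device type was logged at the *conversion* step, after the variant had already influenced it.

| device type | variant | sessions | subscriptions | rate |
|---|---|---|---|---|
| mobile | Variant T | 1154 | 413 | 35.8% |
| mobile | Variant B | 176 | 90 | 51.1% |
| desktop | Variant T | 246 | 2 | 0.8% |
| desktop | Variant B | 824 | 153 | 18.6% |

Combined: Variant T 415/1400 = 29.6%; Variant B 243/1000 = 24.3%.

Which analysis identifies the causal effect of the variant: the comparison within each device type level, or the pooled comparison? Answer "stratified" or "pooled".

Device type here is a post-treatment variable shaped by the variant; conditioning on it would introduce bias rather than remove it. The overall comparison is the causal one.
Pooled: Variant T 29.6% vs Variant B 24.3%; Variant T is higher overall.

pooled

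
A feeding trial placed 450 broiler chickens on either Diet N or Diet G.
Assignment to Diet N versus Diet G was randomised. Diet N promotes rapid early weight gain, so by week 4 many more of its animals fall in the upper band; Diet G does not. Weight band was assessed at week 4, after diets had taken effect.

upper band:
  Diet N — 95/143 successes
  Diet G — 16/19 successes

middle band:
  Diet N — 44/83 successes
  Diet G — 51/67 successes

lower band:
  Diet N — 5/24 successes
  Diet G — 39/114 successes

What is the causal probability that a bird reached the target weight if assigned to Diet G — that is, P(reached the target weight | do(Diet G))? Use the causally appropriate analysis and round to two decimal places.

0.53

Because the diet influences week-4 weight band, week-4 weight band is a post-treatment mediator, not a confounder. Stratifying on it would bias the estimate; the causal effect is the crude pooled difference.
So P(outcome | do(Diet G)) is just the pooled rate for Diet G: 106/200 = 0.530.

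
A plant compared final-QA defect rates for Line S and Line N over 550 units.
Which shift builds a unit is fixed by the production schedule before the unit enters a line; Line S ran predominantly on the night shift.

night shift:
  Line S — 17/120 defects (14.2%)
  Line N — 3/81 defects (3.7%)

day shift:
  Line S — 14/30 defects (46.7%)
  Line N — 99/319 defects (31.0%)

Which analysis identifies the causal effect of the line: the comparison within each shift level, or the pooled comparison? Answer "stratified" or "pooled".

Nothing the line does changes shift; the imbalance is an allocation artefact. With shift also predicting the outcome, the pooled figure is confounded, and the within-stratum comparison is the causal one.
Within each level — night shift: 14.2% vs 3.7%; day shift: 46.7% vs 31.0% — Line N is lower every time.

stratified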